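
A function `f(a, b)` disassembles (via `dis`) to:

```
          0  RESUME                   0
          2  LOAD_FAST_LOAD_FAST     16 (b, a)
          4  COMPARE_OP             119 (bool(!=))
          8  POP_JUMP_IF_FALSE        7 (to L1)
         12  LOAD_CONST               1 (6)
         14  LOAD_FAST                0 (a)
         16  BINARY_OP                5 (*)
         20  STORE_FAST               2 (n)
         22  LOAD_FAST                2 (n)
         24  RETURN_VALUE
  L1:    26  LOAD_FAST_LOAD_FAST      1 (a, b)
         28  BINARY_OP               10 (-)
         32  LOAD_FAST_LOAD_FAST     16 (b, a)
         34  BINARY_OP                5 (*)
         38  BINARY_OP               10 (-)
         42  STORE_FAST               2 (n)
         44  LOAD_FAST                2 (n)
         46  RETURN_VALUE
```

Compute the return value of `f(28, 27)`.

LOAD_FAST_LOAD_FAST b,a → push 27,28. Stack: [27, 28]
COMPARE_OP bool(!=) → 27 vs 28 = True. Stack: [True]
POP_JUMP_IF_FALSE → pop True; no jump. Stack: []
LOAD_CONST → push 6. Stack: [6]
LOAD_FAST a → push 28. Stack: [6, 28]
BINARY_OP * → 6 * 28 = 168. Stack: [168]
STORE_FAST n → n=168. Stack: []
LOAD_FAST n → push 168. Stack: [168]
RETURN_VALUE → return 168.

168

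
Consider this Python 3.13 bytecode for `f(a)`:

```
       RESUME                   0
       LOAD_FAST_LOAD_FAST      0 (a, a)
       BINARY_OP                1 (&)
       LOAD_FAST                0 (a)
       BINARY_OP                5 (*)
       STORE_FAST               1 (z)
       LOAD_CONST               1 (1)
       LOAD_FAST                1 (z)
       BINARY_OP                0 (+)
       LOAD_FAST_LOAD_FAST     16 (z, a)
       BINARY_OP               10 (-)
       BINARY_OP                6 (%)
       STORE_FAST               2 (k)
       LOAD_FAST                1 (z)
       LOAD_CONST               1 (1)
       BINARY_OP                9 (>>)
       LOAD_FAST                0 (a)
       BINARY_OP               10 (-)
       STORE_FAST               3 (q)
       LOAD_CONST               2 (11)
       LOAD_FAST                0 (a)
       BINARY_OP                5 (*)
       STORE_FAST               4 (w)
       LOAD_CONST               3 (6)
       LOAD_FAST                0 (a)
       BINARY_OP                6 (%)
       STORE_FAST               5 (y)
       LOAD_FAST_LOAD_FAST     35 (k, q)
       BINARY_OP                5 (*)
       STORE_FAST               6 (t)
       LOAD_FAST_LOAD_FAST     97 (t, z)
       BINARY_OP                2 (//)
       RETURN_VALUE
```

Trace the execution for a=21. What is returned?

9

LOAD_FAST_LOAD_FAST a,a → push 21,21. Stack: [21, 21]
BINARY_OP & → 21 & 21 = 21. Stack: [21]
LOAD_FAST a → push 21. Stack: [21, 21]
BINARY_OP * → 21 * 21 = 441. Stack: [441]
STORE_FAST z → z=441. Stack: []
LOAD_CONST → push 1. Stack: [1]
LOAD_FAST z → push 441. Stack: [1, 441]
BINARY_OP + → 1 + 441 = 442. Stack: [442]
LOAD_FAST_LOAD_FAST z,a → push 441,21. Stack: [442, 441, 21]
BINARY_OP - → 441 - 21 = 420. Stack: [442, 420]
BINARY_OP % → 442 % 420 = 22. Stack: [22]
STORE_FAST k → k=22. Stack: []
LOAD_FAST z → push 441. Stack: [441]
LOAD_CONST → push 1. Stack: [441, 1]
BINARY_OP >> → 441 >> 1 = 220. Stack: [220]
LOAD_FAST a → push 21. Stack: [220, 21]
BINARY_OP - → 220 - 21 = 199. Stack: [199]
STORE_FAST q → q=199. Stack: []
LOAD_CONST → push 11. Stack: [11]
LOAD_FAST a → push 21. Stack: [11, 21]
BINARY_OP * → 11 * 21 = 231. Stack: [231]
STORE_FAST w → w=231. Stack: []
LOAD_CONST → push 6. Stack: [6]
LOAD_FAST a → push 21. Stack: [6, 21]
BINARY_OP % → 6 % 21 = 6. Stack: [6]
STORE_FAST y → y=6. Stack: []
LOAD_FAST_LOAD_FAST k,q → push 22,199. Stack: [22, 199]
BINARY_OP * → 22 * 199 = 4378. Stack: [4378]
STORE_FAST t → t=4378. Stack: []
LOAD_FAST_LOAD_FAST t,z → push 4378,441. Stack: [4378, 441]
BINARY_OP // → 4378 // 441 = 9. Stack: [9]
RETURN_VALUE → return 9.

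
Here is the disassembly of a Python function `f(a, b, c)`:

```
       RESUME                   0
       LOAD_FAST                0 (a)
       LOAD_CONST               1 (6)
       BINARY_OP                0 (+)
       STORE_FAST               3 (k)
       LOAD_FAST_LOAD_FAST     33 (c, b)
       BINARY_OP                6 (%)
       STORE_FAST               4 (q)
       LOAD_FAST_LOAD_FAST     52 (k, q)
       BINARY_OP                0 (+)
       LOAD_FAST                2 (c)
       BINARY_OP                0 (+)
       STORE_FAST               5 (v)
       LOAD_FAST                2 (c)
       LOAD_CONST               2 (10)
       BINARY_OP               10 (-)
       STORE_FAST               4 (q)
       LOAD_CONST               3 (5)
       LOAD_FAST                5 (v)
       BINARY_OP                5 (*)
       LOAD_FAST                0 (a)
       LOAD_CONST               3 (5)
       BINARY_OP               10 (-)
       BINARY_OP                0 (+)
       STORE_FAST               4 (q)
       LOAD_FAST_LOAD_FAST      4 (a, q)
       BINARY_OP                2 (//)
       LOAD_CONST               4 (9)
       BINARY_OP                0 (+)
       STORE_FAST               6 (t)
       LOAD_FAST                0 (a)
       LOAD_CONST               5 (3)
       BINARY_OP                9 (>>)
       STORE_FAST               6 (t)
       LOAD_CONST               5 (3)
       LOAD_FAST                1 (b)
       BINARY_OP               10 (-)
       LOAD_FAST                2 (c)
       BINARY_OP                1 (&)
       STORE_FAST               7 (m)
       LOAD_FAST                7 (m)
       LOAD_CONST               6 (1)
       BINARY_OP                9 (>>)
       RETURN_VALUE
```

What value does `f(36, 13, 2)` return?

1

LOAD_FAST a → push 36. Stack: [36]
LOAD_CONST → push 6. Stack: [36, 6]
BINARY_OP + → 36 + 6 = 42. Stack: [42]
STORE_FAST k → k=42. Stack: []
LOAD_FAST_LOAD_FAST c,b → push 2,13. Stack: [2, 13]
BINARY_OP % → 2 % 13 = 2. Stack: [2]
STORE_FAST q → q=2. Stack: []
LOAD_FAST_LOAD_FAST k,q → push 42,2. Stack: [42, 2]
BINARY_OP + → 42 + 2 = 44. Stack: [44]
LOAD_FAST c → push 2. Stack: [44, 2]
BINARY_OP + → 44 + 2 = 46. Stack: [46]
STORE_FAST v → v=46. Stack: []
LOAD_FAST c → push 2. Stack: [2]
LOAD_CONST → push 10. Stack: [2, 10]
BINARY_OP - → 2 - 10 = -8. Stack: [-8]
STORE_FAST q → q=-8. Stack: []
LOAD_CONST → push 5. Stack: [5]
LOAD_FAST v → push 46. Stack: [5, 46]
BINARY_OP * → 5 * 46 = 230. Stack: [230]
LOAD_FAST a → push 36. Stack: [230, 36]
LOAD_CONST → push 5. Stack: [230, 36, 5]
BINARY_OP - → 36 - 5 = 31. Stack: [230, 31]
BINARY_OP + → 230 + 31 = 261. Stack: [261]
STORE_FAST q → q=261. Stack: []
LOAD_FAST_LOAD_FAST a,q → push 36,261. Stack: [36, 261]
BINARY_OP // → 36 // 261 = 0. Stack: [0]
LOAD_CONST → push 9. Stack: [0, 9]
BINARY_OP + → 0 + 9 = 9. Stack: [9]
STORE_FAST t → t=9. Stack: []
LOAD_FAST a → push 36. Stack: [36]
LOAD_CONST → push 3. Stack: [36, 3]
BINARY_OP >> → 36 >> 3 = 4. Stack: [4]
STORE_FAST t → t=4. Stack: []
LOAD_CONST → push 3. Stack: [3]
LOAD_FAST b → push 13. Stack: [3, 13]
BINARY_OP - → 3 - 13 = -10. Stack: [-10]
LOAD_FAST c → push 2. Stack: [-10, 2]
BINARY_OP & → -10 & 2 = 2. Stack: [2]
STORE_FAST m → m=2. Stack: []
LOAD_FAST m → push 2. Stack: [2]
LOAD_CONST → push 1. Stack: [2, 1]
BINARY_OP >> → 2 >> 1 = 1. Stack: [1]
RETURN_VALUE → return 1.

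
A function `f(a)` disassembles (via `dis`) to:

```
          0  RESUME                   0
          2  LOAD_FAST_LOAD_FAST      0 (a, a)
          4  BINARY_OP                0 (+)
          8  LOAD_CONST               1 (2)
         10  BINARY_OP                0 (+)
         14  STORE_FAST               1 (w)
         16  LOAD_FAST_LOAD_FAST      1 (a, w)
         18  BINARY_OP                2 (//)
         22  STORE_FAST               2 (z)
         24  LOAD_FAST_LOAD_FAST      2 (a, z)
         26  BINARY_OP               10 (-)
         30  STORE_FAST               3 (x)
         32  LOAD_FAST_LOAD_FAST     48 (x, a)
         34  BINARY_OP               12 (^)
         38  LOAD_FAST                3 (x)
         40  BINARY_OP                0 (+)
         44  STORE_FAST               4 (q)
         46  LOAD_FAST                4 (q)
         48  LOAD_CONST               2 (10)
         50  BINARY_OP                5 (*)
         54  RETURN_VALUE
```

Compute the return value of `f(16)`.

160

LOAD_FAST_LOAD_FAST a,a → push 16,16. Stack: [16, 16]
BINARY_OP + → 16 + 16 = 32. Stack: [32]
LOAD_CONST → push 2. Stack: [32, 2]
BINARY_OP + → 32 + 2 = 34. Stack: [34]
STORE_FAST w → w=34. Stack: []
LOAD_FAST_LOAD_FAST a,w → push 16,34. Stack: [16, 34]
BINARY_OP // → 16 // 34 = 0. Stack: [0]
STORE_FAST z → z=0. Stack: []
LOAD_FAST_LOAD_FAST a,z → push 16,0. Stack: [16, 0]
BINARY_OP - → 16 - 0 = 16. Stack: [16]
STORE_FAST x → x=16. Stack: []
LOAD_FAST_LOAD_FAST x,a → push 16,16. Stack: [16, 16]
BINARY_OP ^ → 16 ^ 16 = 0. Stack: [0]
LOAD_FAST x → push 16. Stack: [0, 16]
BINARY_OP + → 0 + 16 = 16. Stack: [16]
STORE_FAST q → q=16. Stack: []
LOAD_FAST q → push 16. Stack: [16]
LOAD_CONST → push 10. Stack: [16, 10]
BINARY_OP * → 16 * 10 = 160. Stack: [160]
RETURN_VALUE → return 160.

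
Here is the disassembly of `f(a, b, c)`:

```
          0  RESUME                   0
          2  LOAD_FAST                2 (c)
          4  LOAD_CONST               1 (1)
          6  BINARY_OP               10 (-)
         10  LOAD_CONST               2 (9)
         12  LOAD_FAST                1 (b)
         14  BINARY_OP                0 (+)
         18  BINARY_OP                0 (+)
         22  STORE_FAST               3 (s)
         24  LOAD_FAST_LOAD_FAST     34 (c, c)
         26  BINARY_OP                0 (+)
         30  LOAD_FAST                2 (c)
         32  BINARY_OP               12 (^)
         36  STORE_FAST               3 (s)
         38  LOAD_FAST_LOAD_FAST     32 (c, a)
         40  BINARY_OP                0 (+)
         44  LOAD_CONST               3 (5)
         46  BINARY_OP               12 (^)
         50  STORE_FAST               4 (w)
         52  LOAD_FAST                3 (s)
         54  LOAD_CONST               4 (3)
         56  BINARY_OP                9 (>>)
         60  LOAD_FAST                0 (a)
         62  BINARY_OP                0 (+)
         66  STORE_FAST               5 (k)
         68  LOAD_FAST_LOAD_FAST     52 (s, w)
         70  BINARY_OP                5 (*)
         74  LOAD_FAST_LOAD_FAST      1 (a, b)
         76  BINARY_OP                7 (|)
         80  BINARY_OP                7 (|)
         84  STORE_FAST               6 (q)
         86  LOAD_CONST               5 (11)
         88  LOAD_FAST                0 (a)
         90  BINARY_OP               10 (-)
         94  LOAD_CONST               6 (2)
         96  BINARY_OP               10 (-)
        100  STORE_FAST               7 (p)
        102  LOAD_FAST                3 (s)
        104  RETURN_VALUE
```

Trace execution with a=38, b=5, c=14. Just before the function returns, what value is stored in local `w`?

49

LOAD_FAST c → push 14. Stack: [14]
LOAD_CONST → push 1. Stack: [14, 1]
BINARY_OP - → 14 - 1 = 13. Stack: [13]
LOAD_CONST → push 9. Stack: [13, 9]
LOAD_FAST b → push 5. Stack: [13, 9, 5]
BINARY_OP + → 9 + 5 = 14. Stack: [13, 14]
BINARY_OP + → 13 + 14 = 27. Stack: [27]
STORE_FAST s → s=27. Stack: []
LOAD_FAST_LOAD_FAST c,c → push 14,14. Stack: [14, 14]
BINARY_OP + → 14 + 14 = 28. Stack: [28]
LOAD_FAST c → push 14. Stack: [28, 14]
BINARY_OP ^ → 28 ^ 14 = 18. Stack: [18]
STORE_FAST s → s=18. Stack: []
LOAD_FAST_LOAD_FAST c,a → push 14,38. Stack: [14, 38]
BINARY_OP + → 14 + 38 = 52. Stack: [52]
LOAD_CONST → push 5. Stack: [52, 5]
BINARY_OP ^ → 52 ^ 5 = 49. Stack: [49]
STORE_FAST w → w=49. Stack: []
LOAD_FAST s → push 18. Stack: [18]
LOAD_CONST → push 3. Stack: [18, 3]
BINARY_OP >> → 18 >> 3 = 2. Stack: [2]
LOAD_FAST a → push 38. Stack: [2, 38]
BINARY_OP + → 2 + 38 = 40. Stack: [40]
STORE_FAST k → k=40. Stack: []
LOAD_FAST_LOAD_FAST s,w → push 18,49. Stack: [18, 49]
BINARY_OP * → 18 * 49 = 882. Stack: [882]
LOAD_FAST_LOAD_FAST a,b → push 38,5. Stack: [882, 38, 5]
BINARY_OP | → 38 | 5 = 39. Stack: [882, 39]
BINARY_OP | → 882 | 39 = 887. Stack: [887]
STORE_FAST q → q=887. Stack: []
LOAD_CONST → push 11. Stack: [11]
LOAD_FAST a → push 38. Stack: [11, 38]
BINARY_OP - → 11 - 38 = -27. Stack: [-27]
LOAD_CONST → push 2. Stack: [-27, 2]
BINARY_OP - → -27 - 2 = -29. Stack: [-29]
STORE_FAST p → p=-29. Stack: []
LOAD_FAST s → push 18. Stack: [18]
RETURN_VALUE → return 18.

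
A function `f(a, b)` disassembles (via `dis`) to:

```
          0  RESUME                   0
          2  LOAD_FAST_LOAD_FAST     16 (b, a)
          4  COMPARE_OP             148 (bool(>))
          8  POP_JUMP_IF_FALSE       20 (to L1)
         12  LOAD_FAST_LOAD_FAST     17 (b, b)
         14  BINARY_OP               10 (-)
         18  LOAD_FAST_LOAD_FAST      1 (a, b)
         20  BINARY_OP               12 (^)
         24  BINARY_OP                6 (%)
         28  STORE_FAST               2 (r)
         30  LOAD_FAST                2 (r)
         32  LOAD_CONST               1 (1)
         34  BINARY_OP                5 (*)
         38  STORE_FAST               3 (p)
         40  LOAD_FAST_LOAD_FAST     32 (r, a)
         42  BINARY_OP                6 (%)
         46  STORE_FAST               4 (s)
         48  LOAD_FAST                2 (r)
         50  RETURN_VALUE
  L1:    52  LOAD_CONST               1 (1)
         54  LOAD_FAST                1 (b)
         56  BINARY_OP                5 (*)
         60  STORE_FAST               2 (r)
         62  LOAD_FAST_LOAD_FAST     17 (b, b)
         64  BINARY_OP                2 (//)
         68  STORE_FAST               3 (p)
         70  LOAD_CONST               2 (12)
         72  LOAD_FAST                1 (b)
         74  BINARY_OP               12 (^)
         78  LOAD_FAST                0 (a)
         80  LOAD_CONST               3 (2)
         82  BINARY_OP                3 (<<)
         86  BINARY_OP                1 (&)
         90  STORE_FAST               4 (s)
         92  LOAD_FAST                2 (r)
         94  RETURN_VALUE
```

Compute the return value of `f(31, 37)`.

LOAD_FAST_LOAD_FAST b,a → push 37,31. Stack: [37, 31]
COMPARE_OP bool(>) → 37 vs 31 = True. Stack: [True]
POP_JUMP_IF_FALSE → pop True; no jump. Stack: []
LOAD_FAST_LOAD_FAST b,b → push 37,37. Stack: [37, 37]
BINARY_OP - → 37 - 37 = 0. Stack: [0]
LOAD_FAST_LOAD_FAST a,b → push 31,37. Stack: [0, 31, 37]
BINARY_OP ^ → 31 ^ 37 = 58. Stack: [0, 58]
BINARY_OP % → 0 % 58 = 0. Stack: [0]
STORE_FAST r → r=0. Stack: []
LOAD_FAST r → push 0. Stack: [0]
LOAD_CONST → push 1. Stack: [0, 1]
BINARY_OP * → 0 * 1 = 0. Stack: [0]
STORE_FAST p → p=0. Stack: []
LOAD_FAST_LOAD_FAST r,a → push 0,31. Stack: [0, 31]
BINARY_OP % → 0 % 31 = 0. Stack: [0]
STORE_FAST s → s=0. Stack: []
LOAD_FAST r → push 0. Stack: [0]
RETURN_VALUE → return 0.

0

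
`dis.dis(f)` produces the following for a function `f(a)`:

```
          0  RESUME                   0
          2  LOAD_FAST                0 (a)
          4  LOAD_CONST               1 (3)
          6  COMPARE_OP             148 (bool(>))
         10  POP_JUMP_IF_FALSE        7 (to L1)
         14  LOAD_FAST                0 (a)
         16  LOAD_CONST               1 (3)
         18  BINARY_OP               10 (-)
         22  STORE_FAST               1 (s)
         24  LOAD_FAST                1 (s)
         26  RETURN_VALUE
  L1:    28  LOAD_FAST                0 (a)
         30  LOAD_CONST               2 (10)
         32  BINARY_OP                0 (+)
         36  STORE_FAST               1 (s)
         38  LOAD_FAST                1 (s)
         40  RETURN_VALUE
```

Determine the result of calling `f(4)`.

1

LOAD_FAST a → push 4. Stack: [4]
LOAD_CONST → push 3. Stack: [4, 3]
COMPARE_OP bool(>) → 4 vs 3 = True. Stack: [True]
POP_JUMP_IF_FALSE → pop True; no jump. Stack: []
LOAD_FAST a → push 4. Stack: [4]
LOAD_CONST → push 3. Stack: [4, 3]
BINARY_OP - → 4 - 3 = 1. Stack: [1]
STORE_FAST s → s=1. Stack: []
LOAD_FAST s → push 1. Stack: [1]
RETURN_VALUE → return 1.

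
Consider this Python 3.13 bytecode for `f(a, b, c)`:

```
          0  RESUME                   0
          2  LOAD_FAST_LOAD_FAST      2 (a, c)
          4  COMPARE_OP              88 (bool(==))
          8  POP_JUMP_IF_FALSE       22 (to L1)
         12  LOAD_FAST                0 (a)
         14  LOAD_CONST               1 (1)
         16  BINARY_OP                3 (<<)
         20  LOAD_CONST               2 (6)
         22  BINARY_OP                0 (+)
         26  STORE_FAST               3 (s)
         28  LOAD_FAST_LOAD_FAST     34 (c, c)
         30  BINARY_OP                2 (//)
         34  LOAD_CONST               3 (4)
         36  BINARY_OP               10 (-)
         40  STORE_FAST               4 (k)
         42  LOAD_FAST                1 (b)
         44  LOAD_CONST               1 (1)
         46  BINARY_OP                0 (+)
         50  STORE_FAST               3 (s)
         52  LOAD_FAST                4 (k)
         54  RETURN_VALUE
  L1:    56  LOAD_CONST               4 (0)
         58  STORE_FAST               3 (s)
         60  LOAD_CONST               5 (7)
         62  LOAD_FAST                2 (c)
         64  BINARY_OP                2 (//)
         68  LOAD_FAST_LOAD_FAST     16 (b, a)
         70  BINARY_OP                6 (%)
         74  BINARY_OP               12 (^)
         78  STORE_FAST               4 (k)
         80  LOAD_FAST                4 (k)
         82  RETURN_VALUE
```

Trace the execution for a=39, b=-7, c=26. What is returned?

LOAD_FAST_LOAD_FAST a,c → push 39,26. Stack: [39, 26]
COMPARE_OP bool(==) → 39 vs 26 = False. Stack: [False]
POP_JUMP_IF_FALSE → pop False; jump. Stack: []
LOAD_CONST → push 0. Stack: [0]
STORE_FAST s → s=0. Stack: []
LOAD_CONST → push 7. Stack: [7]
LOAD_FAST c → push 26. Stack: [7, 26]
BINARY_OP // → 7 // 26 = 0. Stack: [0]
LOAD_FAST_LOAD_FAST b,a → push -7,39. Stack: [0, -7, 39]
BINARY_OP % → -7 % 39 = 32. Stack: [0, 32]
BINARY_OP ^ → 0 ^ 32 = 32. Stack: [32]
STORE_FAST k → k=32. Stack: []
LOAD_FAST k → push 32. Stack: [32]
RETURN_VALUE → return 32.

32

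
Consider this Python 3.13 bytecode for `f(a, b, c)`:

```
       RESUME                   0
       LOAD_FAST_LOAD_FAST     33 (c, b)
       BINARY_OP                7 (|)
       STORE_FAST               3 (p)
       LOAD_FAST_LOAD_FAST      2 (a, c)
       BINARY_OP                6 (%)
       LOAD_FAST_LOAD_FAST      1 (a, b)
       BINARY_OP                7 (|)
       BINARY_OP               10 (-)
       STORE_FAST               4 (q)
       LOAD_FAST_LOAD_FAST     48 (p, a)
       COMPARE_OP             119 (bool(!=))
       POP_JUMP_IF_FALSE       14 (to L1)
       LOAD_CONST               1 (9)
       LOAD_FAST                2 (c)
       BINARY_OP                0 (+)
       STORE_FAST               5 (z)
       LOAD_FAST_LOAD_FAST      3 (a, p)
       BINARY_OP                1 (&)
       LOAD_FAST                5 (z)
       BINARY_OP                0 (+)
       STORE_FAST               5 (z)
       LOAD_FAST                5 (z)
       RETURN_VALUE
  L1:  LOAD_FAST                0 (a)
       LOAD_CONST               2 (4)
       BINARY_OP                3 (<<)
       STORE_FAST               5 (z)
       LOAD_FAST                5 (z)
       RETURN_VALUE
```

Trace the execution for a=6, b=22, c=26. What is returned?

LOAD_FAST_LOAD_FAST c,b → push 26,22. Stack: [26, 22]
BINARY_OP | → 26 | 22 = 30. Stack: [30]
STORE_FAST p → p=30. Stack: []
LOAD_FAST_LOAD_FAST a,c → push 6,26. Stack: [6, 26]
BINARY_OP % → 6 % 26 = 6. Stack: [6]
LOAD_FAST_LOAD_FAST a,b → push 6,22. Stack: [6, 6, 22]
BINARY_OP | → 6 | 22 = 22. Stack: [6, 22]
BINARY_OP - → 6 - 22 = -16. Stack: [-16]
STORE_FAST q → q=-16. Stack: []
LOAD_FAST_LOAD_FAST p,a → push 30,6. Stack: [30, 6]
COMPARE_OP bool(!=) → 30 vs 6 = True. Stack: [True]
POP_JUMP_IF_FALSE → pop True; no jump. Stack: []
LOAD_CONST → push 9. Stack: [9]
LOAD_FAST c → push 26. Stack: [9, 26]
BINARY_OP + → 9 + 26 = 35. Stack: [35]
STORE_FAST z → z=35. Stack: []
LOAD_FAST_LOAD_FAST a,p → push 6,30. Stack: [6, 30]
BINARY_OP & → 6 & 30 = 6. Stack: [6]
LOAD_FAST z → push 35. Stack: [6, 35]
BINARY_OP + → 6 + 35 = 41. Stack: [41]
STORE_FAST z → z=41. Stack: []
LOAD_FAST z → push 41. Stack: [41]
RETURN_VALUE → return 41.

41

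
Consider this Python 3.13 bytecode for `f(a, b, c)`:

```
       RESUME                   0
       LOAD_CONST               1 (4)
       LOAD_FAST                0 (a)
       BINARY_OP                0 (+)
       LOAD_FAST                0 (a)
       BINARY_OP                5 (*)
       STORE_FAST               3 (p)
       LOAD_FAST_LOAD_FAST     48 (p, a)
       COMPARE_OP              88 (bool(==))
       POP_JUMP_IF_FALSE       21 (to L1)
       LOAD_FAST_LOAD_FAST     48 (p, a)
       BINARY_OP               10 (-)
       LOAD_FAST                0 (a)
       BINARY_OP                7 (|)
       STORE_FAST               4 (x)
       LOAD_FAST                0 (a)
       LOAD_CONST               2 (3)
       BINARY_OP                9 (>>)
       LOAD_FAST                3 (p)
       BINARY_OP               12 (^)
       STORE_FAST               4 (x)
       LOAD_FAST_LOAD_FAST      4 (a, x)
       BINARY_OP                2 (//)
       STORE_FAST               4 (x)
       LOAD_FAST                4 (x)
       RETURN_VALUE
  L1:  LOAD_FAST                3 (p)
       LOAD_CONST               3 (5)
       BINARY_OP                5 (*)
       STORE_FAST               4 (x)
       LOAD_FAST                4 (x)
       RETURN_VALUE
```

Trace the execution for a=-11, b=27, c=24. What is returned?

385

LOAD_CONST → push 4. Stack: [4]
LOAD_FAST a → push -11. Stack: [4, -11]
BINARY_OP + → 4 + -11 = -7. Stack: [-7]
LOAD_FAST a → push -11. Stack: [-7, -11]
BINARY_OP * → -7 * -11 = 77. Stack: [77]
STORE_FAST p → p=77. Stack: []
LOAD_FAST_LOAD_FAST p,a → push 77,-11. Stack: [77, -11]
COMPARE_OP bool(==) → 77 vs -11 = False. Stack: [False]
POP_JUMP_IF_FALSE → pop False; jump. Stack: []
LOAD_FAST p → push 77. Stack: [77]
LOAD_CONST → push 5. Stack: [77, 5]
BINARY_OP * → 77 * 5 = 385. Stack: [385]
STORE_FAST x → x=385. Stack: []
LOAD_FAST x → push 385. Stack: [385]
RETURN_VALUE → return 385.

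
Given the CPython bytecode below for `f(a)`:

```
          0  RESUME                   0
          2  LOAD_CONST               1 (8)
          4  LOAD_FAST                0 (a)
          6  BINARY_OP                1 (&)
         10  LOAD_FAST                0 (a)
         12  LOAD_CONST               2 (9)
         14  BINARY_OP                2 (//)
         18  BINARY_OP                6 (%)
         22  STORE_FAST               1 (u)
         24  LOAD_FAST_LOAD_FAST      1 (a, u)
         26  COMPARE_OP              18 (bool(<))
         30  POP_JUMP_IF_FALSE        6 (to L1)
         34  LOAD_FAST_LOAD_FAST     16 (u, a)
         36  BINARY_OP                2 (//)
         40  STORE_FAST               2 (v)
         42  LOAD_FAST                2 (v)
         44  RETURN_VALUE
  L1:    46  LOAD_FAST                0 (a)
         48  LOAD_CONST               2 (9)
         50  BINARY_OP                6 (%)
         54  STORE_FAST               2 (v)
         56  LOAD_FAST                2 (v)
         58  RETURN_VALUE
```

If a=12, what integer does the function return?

LOAD_CONST → push 8. Stack: [8]
LOAD_FAST a → push 12. Stack: [8, 12]
BINARY_OP & → 8 & 12 = 8. Stack: [8]
LOAD_FAST a → push 12. Stack: [8, 12]
LOAD_CONST → push 9. Stack: [8, 12, 9]
BINARY_OP // → 12 // 9 = 1. Stack: [8, 1]
BINARY_OP % → 8 % 1 = 0. Stack: [0]
STORE_FAST u → u=0. Stack: []
LOAD_FAST_LOAD_FAST a,u → push 12,0. Stack: [12, 0]
COMPARE_OP bool(<) → 12 vs 0 = False. Stack: [False]
POP_JUMP_IF_FALSE → pop False; jump. Stack: []
LOAD_FAST a → push 12. Stack: [12]
LOAD_CONST → push 9. Stack: [12, 9]
BINARY_OP % → 12 % 9 = 3. Stack: [3]
STORE_FAST v → v=3. Stack: []
LOAD_FAST v → push 3. Stack: [3]
RETURN_VALUE → return 3.

3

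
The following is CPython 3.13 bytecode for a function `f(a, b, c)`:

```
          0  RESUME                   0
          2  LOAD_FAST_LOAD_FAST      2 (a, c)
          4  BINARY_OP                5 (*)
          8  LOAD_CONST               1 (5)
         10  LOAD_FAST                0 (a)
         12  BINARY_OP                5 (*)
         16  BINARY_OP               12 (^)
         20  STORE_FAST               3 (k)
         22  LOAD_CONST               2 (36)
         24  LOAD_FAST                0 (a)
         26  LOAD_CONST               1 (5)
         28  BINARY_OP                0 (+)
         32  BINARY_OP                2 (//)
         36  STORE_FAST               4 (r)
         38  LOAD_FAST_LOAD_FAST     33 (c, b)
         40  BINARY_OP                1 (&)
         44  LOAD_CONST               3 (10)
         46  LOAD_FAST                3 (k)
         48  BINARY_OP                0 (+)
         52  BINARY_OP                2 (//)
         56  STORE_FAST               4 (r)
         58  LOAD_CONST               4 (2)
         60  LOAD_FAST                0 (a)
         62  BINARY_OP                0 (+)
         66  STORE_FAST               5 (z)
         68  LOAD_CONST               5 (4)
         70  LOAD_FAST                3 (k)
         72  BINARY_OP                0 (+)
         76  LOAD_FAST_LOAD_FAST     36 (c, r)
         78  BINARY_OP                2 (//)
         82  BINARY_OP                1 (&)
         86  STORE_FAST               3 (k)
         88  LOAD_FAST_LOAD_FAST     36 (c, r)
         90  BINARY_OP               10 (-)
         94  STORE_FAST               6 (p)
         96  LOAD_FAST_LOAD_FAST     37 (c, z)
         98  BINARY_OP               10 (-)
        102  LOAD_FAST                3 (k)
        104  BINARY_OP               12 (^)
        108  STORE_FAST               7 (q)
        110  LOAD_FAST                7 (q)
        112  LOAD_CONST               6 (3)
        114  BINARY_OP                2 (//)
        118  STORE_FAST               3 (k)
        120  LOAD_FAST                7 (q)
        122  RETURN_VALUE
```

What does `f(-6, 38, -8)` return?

LOAD_FAST_LOAD_FAST a,c → push -6,-8. Stack: [-6, -8]
BINARY_OP * → -6 * -8 = 48. Stack: [48]
LOAD_CONST → push 5. Stack: [48, 5]
LOAD_FAST a → push -6. Stack: [48, 5, -6]
BINARY_OP * → 5 * -6 = -30. Stack: [48, -30]
BINARY_OP ^ → 48 ^ -30 = -46. Stack: [-46]
STORE_FAST k → k=-46. Stack: []
LOAD_CONST → push 36. Stack: [36]
LOAD_FAST a → push -6. Stack: [36, -6]
LOAD_CONST → push 5. Stack: [36, -6, 5]
BINARY_OP + → -6 + 5 = -1. Stack: [36, -1]
BINARY_OP // → 36 // -1 = -36. Stack: [-36]
STORE_FAST r → r=-36. Stack: []
LOAD_FAST_LOAD_FAST c,b → push -8,38. Stack: [-8, 38]
BINARY_OP & → -8 & 38 = 32. Stack: [32]
LOAD_CONST → push 10. Stack: [32, 10]
LOAD_FAST k → push -46. Stack: [32, 10, -46]
BINARY_OP + → 10 + -46 = -36. Stack: [32, -36]
BINARY_OP // → 32 // -36 = -1. Stack: [-1]
STORE_FAST r → r=-1. Stack: []
LOAD_CONST → push 2. Stack: [2]
LOAD_FAST a → push -6. Stack: [2, -6]
BINARY_OP + → 2 + -6 = -4. Stack: [-4]
STORE_FAST z → z=-4. Stack: []
LOAD_CONST → push 4. Stack: [4]
LOAD_FAST k → push -46. Stack: [4, -46]
BINARY_OP + → 4 + -46 = -42. Stack: [-42]
LOAD_FAST_LOAD_FAST c,r → push -8,-1. Stack: [-42, -8, -1]
BINARY_OP // → -8 // -1 = 8. Stack: [-42, 8]
BINARY_OP & → -42 & 8 = 0. Stack: [0]
STORE_FAST k → k=0. Stack: []
LOAD_FAST_LOAD_FAST c,r → push -8,-1. Stack: [-8, -1]
BINARY_OP - → -8 - -1 = -7. Stack: [-7]
STORE_FAST p → p=-7. Stack: []
LOAD_FAST_LOAD_FAST c,z → push -8,-4. Stack: [-8, -4]
BINARY_OP - → -8 - -4 = -4. Stack: [-4]
LOAD_FAST k → push 0. Stack: [-4, 0]
BINARY_OP ^ → -4 ^ 0 = -4. Stack: [-4]
STORE_FAST q → q=-4. Stack: []
LOAD_FAST q → push -4. Stack: [-4]
LOAD_CONST → push 3. Stack: [-4, 3]
BINARY_OP // → -4 // 3 = -2. Stack: [-2]
STORE_FAST k → k=-2. Stack: []
LOAD_FAST q → push -4. Stack: [-4]
RETURN_VALUE → return -4.

-4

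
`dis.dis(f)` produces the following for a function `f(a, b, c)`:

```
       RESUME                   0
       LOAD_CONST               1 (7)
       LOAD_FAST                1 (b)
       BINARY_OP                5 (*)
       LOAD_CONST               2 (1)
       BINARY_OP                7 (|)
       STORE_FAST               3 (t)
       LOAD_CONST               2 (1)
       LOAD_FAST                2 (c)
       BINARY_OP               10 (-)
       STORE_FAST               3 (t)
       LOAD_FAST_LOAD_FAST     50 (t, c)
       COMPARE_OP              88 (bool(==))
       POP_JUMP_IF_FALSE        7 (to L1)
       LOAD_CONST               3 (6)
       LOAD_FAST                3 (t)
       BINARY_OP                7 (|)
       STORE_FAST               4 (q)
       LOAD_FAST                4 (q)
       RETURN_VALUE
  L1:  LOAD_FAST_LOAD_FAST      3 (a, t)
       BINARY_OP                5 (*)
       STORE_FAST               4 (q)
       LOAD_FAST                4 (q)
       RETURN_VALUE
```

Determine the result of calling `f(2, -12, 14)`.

LOAD_CONST → push 7. Stack: [7]
LOAD_FAST b → push -12. Stack: [7, -12]
BINARY_OP * → 7 * -12 = -84. Stack: [-84]
LOAD_CONST → push 1. Stack: [-84, 1]
BINARY_OP | → -84 | 1 = -83. Stack: [-83]
STORE_FAST t → t=-83. Stack: []
LOAD_CONST → push 1. Stack: [1]
LOAD_FAST c → push 14. Stack: [1, 14]
BINARY_OP - → 1 - 14 = -13. Stack: [-13]
STORE_FAST t → t=-13. Stack: []
LOAD_FAST_LOAD_FAST t,c → push -13,14. Stack: [-13, 14]
COMPARE_OP bool(==) → -13 vs 14 = False. Stack: [False]
POP_JUMP_IF_FALSE → pop False; jump. Stack: []
LOAD_FAST_LOAD_FAST a,t → push 2,-13. Stack: [2, -13]
BINARY_OP * → 2 * -13 = -26. Stack: [-26]
STORE_FAST q → q=-26. Stack: []
LOAD_FAST q → push -26. Stack: [-26]
RETURN_VALUE → return -26.

-26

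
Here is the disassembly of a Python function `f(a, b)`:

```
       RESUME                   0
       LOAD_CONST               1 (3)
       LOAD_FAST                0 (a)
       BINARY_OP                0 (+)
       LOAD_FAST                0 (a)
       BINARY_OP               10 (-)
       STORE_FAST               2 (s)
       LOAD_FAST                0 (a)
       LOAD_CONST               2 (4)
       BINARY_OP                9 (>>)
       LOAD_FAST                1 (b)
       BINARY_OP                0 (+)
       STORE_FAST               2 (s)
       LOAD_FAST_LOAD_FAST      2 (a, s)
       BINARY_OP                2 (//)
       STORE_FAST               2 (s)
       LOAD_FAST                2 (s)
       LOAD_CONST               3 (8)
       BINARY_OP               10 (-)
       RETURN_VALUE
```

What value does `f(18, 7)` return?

LOAD_CONST → push 3. Stack: [3]
LOAD_FAST a → push 18. Stack: [3, 18]
BINARY_OP + → 3 + 18 = 21. Stack: [21]
LOAD_FAST a → push 18. Stack: [21, 18]
BINARY_OP - → 21 - 18 = 3. Stack: [3]
STORE_FAST s → s=3. Stack: []
LOAD_FAST a → push 18. Stack: [18]
LOAD_CONST → push 4. Stack: [18, 4]
BINARY_OP >> → 18 >> 4 = 1. Stack: [1]
LOAD_FAST b → push 7. Stack: [1, 7]
BINARY_OP + → 1 + 7 = 8. Stack: [8]
STORE_FAST s → s=8. Stack: []
LOAD_FAST_LOAD_FAST a,s → push 18,8. Stack: [18, 8]
BINARY_OP // → 18 // 8 = 2. Stack: [2]
STORE_FAST s → s=2. Stack: []
LOAD_FAST s → push 2. Stack: [2]
LOAD_CONST → push 8. Stack: [2, 8]
BINARY_OP - → 2 - 8 = -6. Stack: [-6]
RETURN_VALUE → return -6.

-6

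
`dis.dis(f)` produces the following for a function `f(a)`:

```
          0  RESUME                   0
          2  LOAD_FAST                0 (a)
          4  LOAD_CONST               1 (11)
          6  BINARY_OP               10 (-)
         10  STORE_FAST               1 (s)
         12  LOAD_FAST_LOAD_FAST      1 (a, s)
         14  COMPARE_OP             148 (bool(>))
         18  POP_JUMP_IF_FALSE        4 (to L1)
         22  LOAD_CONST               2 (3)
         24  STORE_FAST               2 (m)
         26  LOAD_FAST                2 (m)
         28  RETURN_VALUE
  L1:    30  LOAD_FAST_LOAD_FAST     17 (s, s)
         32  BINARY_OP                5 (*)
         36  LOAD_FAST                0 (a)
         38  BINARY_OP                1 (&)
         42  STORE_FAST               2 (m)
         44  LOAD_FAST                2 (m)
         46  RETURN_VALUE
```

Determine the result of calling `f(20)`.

LOAD_FAST a → push 20. Stack: [20]
LOAD_CONST → push 11. Stack: [20, 11]
BINARY_OP - → 20 - 11 = 9. Stack: [9]
STORE_FAST s → s=9. Stack: []
LOAD_FAST_LOAD_FAST a,s → push 20,9. Stack: [20, 9]
COMPARE_OP bool(>) → 20 vs 9 = True. Stack: [True]
POP_JUMP_IF_FALSE → pop True; no jump. Stack: []
LOAD_CONST → push 3. Stack: [3]
STORE_FAST m → m=3. Stack: []
LOAD_FAST m → push 3. Stack: [3]
RETURN_VALUE → return 3.

3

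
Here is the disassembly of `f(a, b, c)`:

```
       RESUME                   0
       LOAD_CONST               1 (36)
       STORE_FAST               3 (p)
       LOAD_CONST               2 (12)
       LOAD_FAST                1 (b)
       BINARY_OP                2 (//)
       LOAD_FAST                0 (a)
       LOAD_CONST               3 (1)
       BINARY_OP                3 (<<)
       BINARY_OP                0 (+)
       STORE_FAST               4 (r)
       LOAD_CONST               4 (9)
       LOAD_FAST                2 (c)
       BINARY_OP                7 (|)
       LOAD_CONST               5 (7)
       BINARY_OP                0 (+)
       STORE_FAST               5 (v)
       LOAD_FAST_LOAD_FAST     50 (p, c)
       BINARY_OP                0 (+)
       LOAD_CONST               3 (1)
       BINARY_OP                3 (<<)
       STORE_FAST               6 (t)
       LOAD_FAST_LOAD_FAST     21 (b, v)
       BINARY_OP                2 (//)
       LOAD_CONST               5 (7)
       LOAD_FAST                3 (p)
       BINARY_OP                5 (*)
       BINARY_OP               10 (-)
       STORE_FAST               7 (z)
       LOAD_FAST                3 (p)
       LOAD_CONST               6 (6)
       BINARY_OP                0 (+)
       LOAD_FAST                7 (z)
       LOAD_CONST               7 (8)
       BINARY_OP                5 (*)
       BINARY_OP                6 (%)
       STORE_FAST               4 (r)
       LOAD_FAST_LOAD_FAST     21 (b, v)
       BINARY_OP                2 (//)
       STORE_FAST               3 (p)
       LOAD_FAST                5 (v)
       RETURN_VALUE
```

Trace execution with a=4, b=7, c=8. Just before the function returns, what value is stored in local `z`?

-252

LOAD_CONST → push 36. Stack: [36]
STORE_FAST p → p=36. Stack: []
LOAD_CONST → push 12. Stack: [12]
LOAD_FAST b → push 7. Stack: [12, 7]
BINARY_OP // → 12 // 7 = 1. Stack: [1]
LOAD_FAST a → push 4. Stack: [1, 4]
LOAD_CONST → push 1. Stack: [1, 4, 1]
BINARY_OP << → 4 << 1 = 8. Stack: [1, 8]
BINARY_OP + → 1 + 8 = 9. Stack: [9]
STORE_FAST r → r=9. Stack: []
LOAD_CONST → push 9. Stack: [9]
LOAD_FAST c → push 8. Stack: [9, 8]
BINARY_OP | → 9 | 8 = 9. Stack: [9]
LOAD_CONST → push 7. Stack: [9, 7]
BINARY_OP + → 9 + 7 = 16. Stack: [16]
STORE_FAST v → v=16. Stack: []
LOAD_FAST_LOAD_FAST p,c → push 36,8. Stack: [36, 8]
BINARY_OP + → 36 + 8 = 44. Stack: [44]
LOAD_CONST → push 1. Stack: [44, 1]
BINARY_OP << → 44 << 1 = 88. Stack: [88]
STORE_FAST t → t=88. Stack: []
LOAD_FAST_LOAD_FAST b,v → push 7,16. Stack: [7, 16]
BINARY_OP // → 7 // 16 = 0. Stack: [0]
LOAD_CONST → push 7. Stack: [0, 7]
LOAD_FAST p → push 36. Stack: [0, 7, 36]
BINARY_OP * → 7 * 36 = 252. Stack: [0, 252]
BINARY_OP - → 0 - 252 = -252. Stack: [-252]
STORE_FAST z → z=-252. Stack: []
LOAD_FAST p → push 36. Stack: [36]
LOAD_CONST → push 6. Stack: [36, 6]
BINARY_OP + → 36 + 6 = 42. Stack: [42]
LOAD_FAST z → push -252. Stack: [42, -252]
LOAD_CONST → push 8. Stack: [42, -252, 8]
BINARY_OP * → -252 * 8 = -2016. Stack: [42, -2016]
BINARY_OP % → 42 % -2016 = -1974. Stack: [-1974]
STORE_FAST r → r=-1974. Stack: []
LOAD_FAST_LOAD_FAST b,v → push 7,16. Stack: [7, 16]
BINARY_OP // → 7 // 16 = 0. Stack: [0]
STORE_FAST p → p=0. Stack: []
LOAD_FAST v → push 16. Stack: [16]
RETURN_VALUE → return 16.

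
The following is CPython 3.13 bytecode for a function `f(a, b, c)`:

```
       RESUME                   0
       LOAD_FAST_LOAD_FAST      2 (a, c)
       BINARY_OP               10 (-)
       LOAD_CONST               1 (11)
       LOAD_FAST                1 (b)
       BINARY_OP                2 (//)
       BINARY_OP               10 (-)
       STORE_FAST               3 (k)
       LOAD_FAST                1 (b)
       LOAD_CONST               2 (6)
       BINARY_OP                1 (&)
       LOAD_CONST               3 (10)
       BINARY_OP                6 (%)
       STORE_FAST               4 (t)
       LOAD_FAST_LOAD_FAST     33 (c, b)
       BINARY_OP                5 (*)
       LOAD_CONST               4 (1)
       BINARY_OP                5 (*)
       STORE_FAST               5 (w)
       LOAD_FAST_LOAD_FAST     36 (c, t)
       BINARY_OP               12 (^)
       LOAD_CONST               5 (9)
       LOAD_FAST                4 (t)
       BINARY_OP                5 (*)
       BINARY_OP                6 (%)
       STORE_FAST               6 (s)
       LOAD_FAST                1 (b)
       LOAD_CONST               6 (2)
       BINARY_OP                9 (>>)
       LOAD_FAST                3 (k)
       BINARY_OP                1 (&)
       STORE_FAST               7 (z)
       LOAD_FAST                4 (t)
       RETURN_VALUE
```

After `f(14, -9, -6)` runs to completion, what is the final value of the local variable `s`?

LOAD_FAST_LOAD_FAST a,c → push 14,-6. Stack: [14, -6]
BINARY_OP - → 14 - -6 = 20. Stack: [20]
LOAD_CONST → push 11. Stack: [20, 11]
LOAD_FAST b → push -9. Stack: [20, 11, -9]
BINARY_OP // → 11 // -9 = -2. Stack: [20, -2]
BINARY_OP - → 20 - -2 = 22. Stack: [22]
STORE_FAST k → k=22. Stack: []
LOAD_FAST b → push -9. Stack: [-9]
LOAD_CONST → push 6. Stack: [-9, 6]
BINARY_OP & → -9 & 6 = 6. Stack: [6]
LOAD_CONST → push 10. Stack: [6, 10]
BINARY_OP % → 6 % 10 = 6. Stack: [6]
STORE_FAST t → t=6. Stack: []
LOAD_FAST_LOAD_FAST c,b → push -6,-9. Stack: [-6, -9]
BINARY_OP * → -6 * -9 = 54. Stack: [54]
LOAD_CONST → push 1. Stack: [54, 1]
BINARY_OP * → 54 * 1 = 54. Stack: [54]
STORE_FAST w → w=54. Stack: []
LOAD_FAST_LOAD_FAST c,t → push -6,6. Stack: [-6, 6]
BINARY_OP ^ → -6 ^ 6 = -4. Stack: [-4]
LOAD_CONST → push 9. Stack: [-4, 9]
LOAD_FAST t → push 6. Stack: [-4, 9, 6]
BINARY_OP * → 9 * 6 = 54. Stack: [-4, 54]
BINARY_OP % → -4 % 54 = 50. Stack: [50]
STORE_FAST s → s=50. Stack: []
LOAD_FAST b → push -9. Stack: [-9]
LOAD_CONST → push 2. Stack: [-9, 2]
BINARY_OP >> → -9 >> 2 = -3. Stack: [-3]
LOAD_FAST k → push 22. Stack: [-3, 22]
BINARY_OP & → -3 & 22 = 20. Stack: [20]
STORE_FAST z → z=20. Stack: []
LOAD_FAST t → push 6. Stack: [6]
RETURN_VALUE → return 6.

50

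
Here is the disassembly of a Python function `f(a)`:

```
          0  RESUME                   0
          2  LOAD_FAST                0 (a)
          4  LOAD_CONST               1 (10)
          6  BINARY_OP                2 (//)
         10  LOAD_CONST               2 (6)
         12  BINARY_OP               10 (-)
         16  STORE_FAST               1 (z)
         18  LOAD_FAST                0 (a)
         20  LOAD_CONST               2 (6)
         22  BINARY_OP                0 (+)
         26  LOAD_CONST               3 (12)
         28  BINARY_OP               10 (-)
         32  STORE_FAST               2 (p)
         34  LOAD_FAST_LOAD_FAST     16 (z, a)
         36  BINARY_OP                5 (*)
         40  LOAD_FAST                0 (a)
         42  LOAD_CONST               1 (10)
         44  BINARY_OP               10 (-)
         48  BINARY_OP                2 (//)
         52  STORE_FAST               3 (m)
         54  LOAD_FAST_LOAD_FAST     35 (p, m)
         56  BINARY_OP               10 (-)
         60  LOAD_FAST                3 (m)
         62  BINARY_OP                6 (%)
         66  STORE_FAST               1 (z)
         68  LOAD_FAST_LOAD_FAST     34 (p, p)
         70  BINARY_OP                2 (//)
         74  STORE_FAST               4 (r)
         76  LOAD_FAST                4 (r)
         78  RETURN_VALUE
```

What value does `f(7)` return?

LOAD_FAST a → push 7. Stack: [7]
LOAD_CONST → push 10. Stack: [7, 10]
BINARY_OP // → 7 // 10 = 0. Stack: [0]
LOAD_CONST → push 6. Stack: [0, 6]
BINARY_OP - → 0 - 6 = -6. Stack: [-6]
STORE_FAST z → z=-6. Stack: []
LOAD_FAST a → push 7. Stack: [7]
LOAD_CONST → push 6. Stack: [7, 6]
BINARY_OP + → 7 + 6 = 13. Stack: [13]
LOAD_CONST → push 12. Stack: [13, 12]
BINARY_OP - → 13 - 12 = 1. Stack: [1]
STORE_FAST p → p=1. Stack: []
LOAD_FAST_LOAD_FAST z,a → push -6,7. Stack: [-6, 7]
BINARY_OP * → -6 * 7 = -42. Stack: [-42]
LOAD_FAST a → push 7. Stack: [-42, 7]
LOAD_CONST → push 10. Stack: [-42, 7, 10]
BINARY_OP - → 7 - 10 = -3. Stack: [-42, -3]
BINARY_OP // → -42 // -3 = 14. Stack: [14]
STORE_FAST m → m=14. Stack: []
LOAD_FAST_LOAD_FAST p,m → push 1,14. Stack: [1, 14]
BINARY_OP - → 1 - 14 = -13. Stack: [-13]
LOAD_FAST m → push 14. Stack: [-13, 14]
BINARY_OP % → -13 % 14 = 1. Stack: [1]
STORE_FAST z → z=1. Stack: []
LOAD_FAST_LOAD_FAST p,p → push 1,1. Stack: [1, 1]
BINARY_OP // → 1 // 1 = 1. Stack: [1]
STORE_FAST r → r=1. Stack: []
LOAD_FAST r → push 1. Stack: [1]
RETURN_VALUE → return 1.

1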